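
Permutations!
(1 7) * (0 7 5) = (0 7 1 5) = [7, 5, 2, 3, 4, 0, 6, 1]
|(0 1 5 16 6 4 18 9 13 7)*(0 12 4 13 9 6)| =12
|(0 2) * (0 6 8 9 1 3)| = |(0 2 6 8 9 1 3)| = 7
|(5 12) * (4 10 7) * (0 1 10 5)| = |(0 1 10 7 4 5 12)| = 7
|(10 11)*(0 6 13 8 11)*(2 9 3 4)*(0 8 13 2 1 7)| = |(13)(0 6 2 9 3 4 1 7)(8 11 10)| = 24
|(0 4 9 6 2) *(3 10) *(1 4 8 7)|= |(0 8 7 1 4 9 6 2)(3 10)|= 8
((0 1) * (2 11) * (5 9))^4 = (11)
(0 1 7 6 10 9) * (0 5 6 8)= (0 1 7 8)(5 6 10 9)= [1, 7, 2, 3, 4, 6, 10, 8, 0, 5, 9]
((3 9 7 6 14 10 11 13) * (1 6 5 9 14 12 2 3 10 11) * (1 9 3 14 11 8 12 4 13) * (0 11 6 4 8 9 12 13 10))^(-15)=((0 11 1 4 10 12 2 14 9 7 5 3 6 8 13))^(-15)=(14)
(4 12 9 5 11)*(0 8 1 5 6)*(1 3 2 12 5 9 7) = (0 8 3 2 12 7 1 9 6)(4 5 11) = [8, 9, 12, 2, 5, 11, 0, 1, 3, 6, 10, 4, 7]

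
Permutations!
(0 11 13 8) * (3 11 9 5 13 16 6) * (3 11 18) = [9, 1, 2, 18, 4, 13, 11, 7, 0, 5, 10, 16, 12, 8, 14, 15, 6, 17, 3] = (0 9 5 13 8)(3 18)(6 11 16)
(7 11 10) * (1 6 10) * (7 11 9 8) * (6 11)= (1 11)(6 10)(7 9 8)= [0, 11, 2, 3, 4, 5, 10, 9, 7, 8, 6, 1]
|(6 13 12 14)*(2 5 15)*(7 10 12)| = 6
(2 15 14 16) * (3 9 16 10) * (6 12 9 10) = (2 15 14 6 12 9 16)(3 10) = [0, 1, 15, 10, 4, 5, 12, 7, 8, 16, 3, 11, 9, 13, 6, 14, 2]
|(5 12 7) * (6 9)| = |(5 12 7)(6 9)| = 6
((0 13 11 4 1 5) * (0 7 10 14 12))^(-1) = ((0 13 11 4 1 5 7 10 14 12))^(-1) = (0 12 14 10 7 5 1 4 11 13)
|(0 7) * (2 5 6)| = |(0 7)(2 5 6)| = 6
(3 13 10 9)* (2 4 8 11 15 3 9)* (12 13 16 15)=(2 4 8 11 12 13 10)(3 16 15)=[0, 1, 4, 16, 8, 5, 6, 7, 11, 9, 2, 12, 13, 10, 14, 3, 15]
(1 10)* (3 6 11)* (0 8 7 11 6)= (0 8 7 11 3)(1 10)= [8, 10, 2, 0, 4, 5, 6, 11, 7, 9, 1, 3]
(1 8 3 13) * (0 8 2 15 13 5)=[8, 2, 15, 5, 4, 0, 6, 7, 3, 9, 10, 11, 12, 1, 14, 13]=(0 8 3 5)(1 2 15 13)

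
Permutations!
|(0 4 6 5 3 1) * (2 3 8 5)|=6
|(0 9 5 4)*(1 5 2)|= 6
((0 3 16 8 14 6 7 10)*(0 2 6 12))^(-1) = (0 12 14 8 16 3)(2 10 7 6)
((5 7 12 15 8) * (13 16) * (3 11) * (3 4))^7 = (3 11 4)(5 12 8 7 15)(13 16)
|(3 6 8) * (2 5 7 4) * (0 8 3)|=|(0 8)(2 5 7 4)(3 6)|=4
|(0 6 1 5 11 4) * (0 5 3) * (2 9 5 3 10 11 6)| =|(0 2 9 5 6 1 10 11 4 3)| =10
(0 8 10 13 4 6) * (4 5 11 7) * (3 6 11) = (0 8 10 13 5 3 6)(4 11 7) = [8, 1, 2, 6, 11, 3, 0, 4, 10, 9, 13, 7, 12, 5]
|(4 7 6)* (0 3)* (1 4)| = 4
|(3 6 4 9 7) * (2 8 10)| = |(2 8 10)(3 6 4 9 7)| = 15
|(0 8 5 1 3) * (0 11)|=6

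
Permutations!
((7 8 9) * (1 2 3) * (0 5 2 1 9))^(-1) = (0 8 7 9 3 2 5)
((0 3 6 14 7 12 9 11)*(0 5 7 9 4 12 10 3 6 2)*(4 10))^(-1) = (0 2 3 10 12 4 7 5 11 9 14 6)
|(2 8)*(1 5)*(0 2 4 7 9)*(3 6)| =6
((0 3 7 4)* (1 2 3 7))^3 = ((0 7 4)(1 2 3))^3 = (7)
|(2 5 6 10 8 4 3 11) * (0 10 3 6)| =9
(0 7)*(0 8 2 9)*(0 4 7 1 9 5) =(0 1 9 4 7 8 2 5) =[1, 9, 5, 3, 7, 0, 6, 8, 2, 4]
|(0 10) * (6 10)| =3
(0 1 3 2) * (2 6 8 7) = (0 1 3 6 8 7 2) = [1, 3, 0, 6, 4, 5, 8, 2, 7]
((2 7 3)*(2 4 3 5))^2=(2 5 7)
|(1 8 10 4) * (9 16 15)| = 12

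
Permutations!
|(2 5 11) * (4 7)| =6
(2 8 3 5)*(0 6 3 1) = (0 6 3 5 2 8 1) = [6, 0, 8, 5, 4, 2, 3, 7, 1]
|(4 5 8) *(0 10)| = 6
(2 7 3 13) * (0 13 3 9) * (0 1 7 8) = (0 13 2 8)(1 7 9) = [13, 7, 8, 3, 4, 5, 6, 9, 0, 1, 10, 11, 12, 2]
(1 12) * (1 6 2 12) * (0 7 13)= (0 7 13)(2 12 6)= [7, 1, 12, 3, 4, 5, 2, 13, 8, 9, 10, 11, 6, 0]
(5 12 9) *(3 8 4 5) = (3 8 4 5 12 9) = [0, 1, 2, 8, 5, 12, 6, 7, 4, 3, 10, 11, 9]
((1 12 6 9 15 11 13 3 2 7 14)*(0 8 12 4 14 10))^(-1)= (0 10 7 2 3 13 11 15 9 6 12 8)(1 14 4)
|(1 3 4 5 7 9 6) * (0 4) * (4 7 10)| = 6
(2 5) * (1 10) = (1 10)(2 5) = [0, 10, 5, 3, 4, 2, 6, 7, 8, 9, 1]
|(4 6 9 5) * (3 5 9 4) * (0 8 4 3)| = |(9)(0 8 4 6 3 5)| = 6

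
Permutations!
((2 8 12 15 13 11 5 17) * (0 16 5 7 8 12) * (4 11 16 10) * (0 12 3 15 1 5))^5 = (0 8 2)(1 15 4)(3 10 12)(5 13 11)(7 17 16)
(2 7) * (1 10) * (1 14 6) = [0, 10, 7, 3, 4, 5, 1, 2, 8, 9, 14, 11, 12, 13, 6] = (1 10 14 6)(2 7)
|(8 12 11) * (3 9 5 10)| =|(3 9 5 10)(8 12 11)| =12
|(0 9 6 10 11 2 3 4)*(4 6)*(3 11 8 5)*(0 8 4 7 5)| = |(0 9 7 5 3 6 10 4 8)(2 11)| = 18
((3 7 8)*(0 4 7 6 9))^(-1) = ((0 4 7 8 3 6 9))^(-1) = (0 9 6 3 8 7 4)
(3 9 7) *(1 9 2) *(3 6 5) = (1 9 7 6 5 3 2) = [0, 9, 1, 2, 4, 3, 5, 6, 8, 7]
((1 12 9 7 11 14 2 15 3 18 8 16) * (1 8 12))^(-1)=((2 15 3 18 12 9 7 11 14)(8 16))^(-1)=(2 14 11 7 9 12 18 3 15)(8 16)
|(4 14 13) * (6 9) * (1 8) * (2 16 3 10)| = |(1 8)(2 16 3 10)(4 14 13)(6 9)| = 12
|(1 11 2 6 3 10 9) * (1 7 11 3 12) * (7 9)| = 8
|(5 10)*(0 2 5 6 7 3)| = 7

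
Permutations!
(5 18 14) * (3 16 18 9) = (3 16 18 14 5 9) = [0, 1, 2, 16, 4, 9, 6, 7, 8, 3, 10, 11, 12, 13, 5, 15, 18, 17, 14]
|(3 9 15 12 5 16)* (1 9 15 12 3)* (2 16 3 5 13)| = 6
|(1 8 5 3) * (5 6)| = 5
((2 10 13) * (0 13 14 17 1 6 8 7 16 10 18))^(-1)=((0 13 2 18)(1 6 8 7 16 10 14 17))^(-1)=(0 18 2 13)(1 17 14 10 16 7 8 6)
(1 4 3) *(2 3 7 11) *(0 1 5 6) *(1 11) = (0 11 2 3 5 6)(1 4 7) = [11, 4, 3, 5, 7, 6, 0, 1, 8, 9, 10, 2]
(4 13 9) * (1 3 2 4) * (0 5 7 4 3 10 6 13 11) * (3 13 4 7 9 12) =(0 5 9 1 10 6 4 11)(2 13 12 3) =[5, 10, 13, 2, 11, 9, 4, 7, 8, 1, 6, 0, 3, 12]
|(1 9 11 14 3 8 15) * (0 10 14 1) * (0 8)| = 12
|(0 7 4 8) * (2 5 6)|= |(0 7 4 8)(2 5 6)|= 12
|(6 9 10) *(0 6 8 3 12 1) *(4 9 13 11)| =11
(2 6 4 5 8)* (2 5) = (2 6 4)(5 8) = [0, 1, 6, 3, 2, 8, 4, 7, 5]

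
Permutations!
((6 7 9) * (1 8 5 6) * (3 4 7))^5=(1 4 5 9 3 8 7 6)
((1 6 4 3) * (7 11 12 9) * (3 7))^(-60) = ((1 6 4 7 11 12 9 3))^(-60) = (1 11)(3 7)(4 9)(6 12)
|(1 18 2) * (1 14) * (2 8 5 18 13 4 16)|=6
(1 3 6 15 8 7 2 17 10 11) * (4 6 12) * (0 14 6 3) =(0 14 6 15 8 7 2 17 10 11 1)(3 12 4) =[14, 0, 17, 12, 3, 5, 15, 2, 7, 9, 11, 1, 4, 13, 6, 8, 16, 10]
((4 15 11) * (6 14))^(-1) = ((4 15 11)(6 14))^(-1) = (4 11 15)(6 14)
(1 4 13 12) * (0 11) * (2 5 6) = (0 11)(1 4 13 12)(2 5 6) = [11, 4, 5, 3, 13, 6, 2, 7, 8, 9, 10, 0, 1, 12]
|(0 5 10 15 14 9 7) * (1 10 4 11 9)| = 12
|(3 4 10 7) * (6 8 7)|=6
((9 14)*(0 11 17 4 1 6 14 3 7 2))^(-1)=(0 2 7 3 9 14 6 1 4 17 11)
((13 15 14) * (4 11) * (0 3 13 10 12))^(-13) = ((0 3 13 15 14 10 12)(4 11))^(-13) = (0 3 13 15 14 10 12)(4 11)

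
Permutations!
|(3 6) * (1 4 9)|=|(1 4 9)(3 6)|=6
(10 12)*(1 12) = (1 12 10) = [0, 12, 2, 3, 4, 5, 6, 7, 8, 9, 1, 11, 10]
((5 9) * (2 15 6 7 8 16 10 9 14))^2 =(2 6 8 10 5)(7 16 9 14 15)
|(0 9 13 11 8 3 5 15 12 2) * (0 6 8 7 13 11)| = 35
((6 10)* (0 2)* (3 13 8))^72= (13)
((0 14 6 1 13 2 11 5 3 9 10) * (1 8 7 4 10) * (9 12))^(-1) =(0 10 4 7 8 6 14)(1 9 12 3 5 11 2 13)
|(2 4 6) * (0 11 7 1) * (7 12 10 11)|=|(0 7 1)(2 4 6)(10 11 12)|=3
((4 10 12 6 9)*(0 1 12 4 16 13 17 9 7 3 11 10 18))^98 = (0 4 11 7 12)(1 18 10 3 6)(9 13)(16 17)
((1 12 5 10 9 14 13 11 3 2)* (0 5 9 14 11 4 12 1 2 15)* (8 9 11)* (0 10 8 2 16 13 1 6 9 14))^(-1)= (0 10 15 3 11 12 4 13 16 2 9 6 1 14 8 5)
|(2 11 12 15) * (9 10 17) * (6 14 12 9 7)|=|(2 11 9 10 17 7 6 14 12 15)|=10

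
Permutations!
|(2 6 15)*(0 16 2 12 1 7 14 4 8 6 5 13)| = 40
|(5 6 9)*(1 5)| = |(1 5 6 9)| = 4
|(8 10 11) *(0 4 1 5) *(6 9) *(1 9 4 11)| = 6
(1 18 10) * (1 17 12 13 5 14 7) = (1 18 10 17 12 13 5 14 7) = [0, 18, 2, 3, 4, 14, 6, 1, 8, 9, 17, 11, 13, 5, 7, 15, 16, 12, 10]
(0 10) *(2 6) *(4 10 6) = (0 6 2 4 10) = [6, 1, 4, 3, 10, 5, 2, 7, 8, 9, 0]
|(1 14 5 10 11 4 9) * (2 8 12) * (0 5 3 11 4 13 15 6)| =|(0 5 10 4 9 1 14 3 11 13 15 6)(2 8 12)| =12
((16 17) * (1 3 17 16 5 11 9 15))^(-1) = ((1 3 17 5 11 9 15))^(-1) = (1 15 9 11 5 17 3)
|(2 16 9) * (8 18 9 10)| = |(2 16 10 8 18 9)| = 6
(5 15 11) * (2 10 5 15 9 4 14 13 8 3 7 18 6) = [0, 1, 10, 7, 14, 9, 2, 18, 3, 4, 5, 15, 12, 8, 13, 11, 16, 17, 6] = (2 10 5 9 4 14 13 8 3 7 18 6)(11 15)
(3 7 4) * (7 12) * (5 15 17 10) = [0, 1, 2, 12, 3, 15, 6, 4, 8, 9, 5, 11, 7, 13, 14, 17, 16, 10] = (3 12 7 4)(5 15 17 10)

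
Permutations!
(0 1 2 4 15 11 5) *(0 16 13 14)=(0 1 2 4 15 11 5 16 13 14)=[1, 2, 4, 3, 15, 16, 6, 7, 8, 9, 10, 5, 12, 14, 0, 11, 13]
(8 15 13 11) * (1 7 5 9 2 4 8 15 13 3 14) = (1 7 5 9 2 4 8 13 11 15 3 14) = [0, 7, 4, 14, 8, 9, 6, 5, 13, 2, 10, 15, 12, 11, 1, 3]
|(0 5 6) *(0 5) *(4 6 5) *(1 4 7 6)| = 2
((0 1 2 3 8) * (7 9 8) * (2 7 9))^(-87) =((0 1 7 2 3 9 8))^(-87) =(0 3 1 9 7 8 2)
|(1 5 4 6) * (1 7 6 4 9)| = |(1 5 9)(6 7)| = 6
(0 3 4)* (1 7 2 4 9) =(0 3 9 1 7 2 4) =[3, 7, 4, 9, 0, 5, 6, 2, 8, 1]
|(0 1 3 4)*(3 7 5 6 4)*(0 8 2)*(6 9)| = 9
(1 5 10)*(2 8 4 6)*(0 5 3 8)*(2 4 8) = (0 5 10 1 3 2)(4 6) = [5, 3, 0, 2, 6, 10, 4, 7, 8, 9, 1]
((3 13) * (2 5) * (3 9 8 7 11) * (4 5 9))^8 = (2 5 4 13 3 11 7 8 9)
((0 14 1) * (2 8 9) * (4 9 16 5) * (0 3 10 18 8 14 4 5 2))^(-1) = (0 9 4)(1 14 2 16 8 18 10 3)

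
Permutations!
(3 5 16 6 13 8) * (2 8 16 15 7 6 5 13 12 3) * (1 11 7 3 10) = (1 11 7 6 12 10)(2 8)(3 13 16 5 15) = [0, 11, 8, 13, 4, 15, 12, 6, 2, 9, 1, 7, 10, 16, 14, 3, 5]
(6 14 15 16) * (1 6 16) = (16)(1 6 14 15) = [0, 6, 2, 3, 4, 5, 14, 7, 8, 9, 10, 11, 12, 13, 15, 1, 16]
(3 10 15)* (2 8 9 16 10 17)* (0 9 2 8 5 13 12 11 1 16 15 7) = [9, 16, 5, 17, 4, 13, 6, 0, 2, 15, 7, 1, 11, 12, 14, 3, 10, 8] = (0 9 15 3 17 8 2 5 13 12 11 1 16 10 7)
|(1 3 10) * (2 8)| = |(1 3 10)(2 8)| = 6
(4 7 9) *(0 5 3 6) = (0 5 3 6)(4 7 9) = [5, 1, 2, 6, 7, 3, 0, 9, 8, 4]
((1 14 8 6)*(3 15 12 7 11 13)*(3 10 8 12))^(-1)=(1 6 8 10 13 11 7 12 14)(3 15)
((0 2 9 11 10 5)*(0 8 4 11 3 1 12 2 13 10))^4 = ((0 13 10 5 8 4 11)(1 12 2 9 3))^4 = (0 8 13 4 10 11 5)(1 3 9 2 12)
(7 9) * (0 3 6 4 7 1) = (0 3 6 4 7 9 1) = [3, 0, 2, 6, 7, 5, 4, 9, 8, 1]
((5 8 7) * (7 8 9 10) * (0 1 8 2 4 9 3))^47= (0 7 4 1 5 9 8 3 10 2)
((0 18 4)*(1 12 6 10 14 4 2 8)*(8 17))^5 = (0 1 4 8 14 17 10 2 6 18 12)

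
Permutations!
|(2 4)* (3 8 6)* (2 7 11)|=12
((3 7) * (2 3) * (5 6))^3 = (7)(5 6)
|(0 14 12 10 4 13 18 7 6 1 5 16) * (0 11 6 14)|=|(1 5 16 11 6)(4 13 18 7 14 12 10)|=35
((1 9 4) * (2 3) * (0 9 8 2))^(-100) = (0 2 1 9 3 8 4)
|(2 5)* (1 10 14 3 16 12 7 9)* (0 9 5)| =|(0 9 1 10 14 3 16 12 7 5 2)| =11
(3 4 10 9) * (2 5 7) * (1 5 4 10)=(1 5 7 2 4)(3 10 9)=[0, 5, 4, 10, 1, 7, 6, 2, 8, 3, 9]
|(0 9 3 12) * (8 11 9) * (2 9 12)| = 12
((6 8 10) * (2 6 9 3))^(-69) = ((2 6 8 10 9 3))^(-69) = (2 10)(3 8)(6 9)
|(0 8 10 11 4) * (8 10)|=4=|(0 10 11 4)|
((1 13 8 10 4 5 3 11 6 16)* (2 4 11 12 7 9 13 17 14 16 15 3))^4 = (17)(2 4 5)(3 13 6 7 10)(8 15 9 11 12)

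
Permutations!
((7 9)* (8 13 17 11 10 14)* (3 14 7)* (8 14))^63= ((3 8 13 17 11 10 7 9))^63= (3 9 7 10 11 17 13 8)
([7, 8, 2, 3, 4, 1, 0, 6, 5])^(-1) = [6, 5, 2, 3, 4, 8, 7, 0, 1]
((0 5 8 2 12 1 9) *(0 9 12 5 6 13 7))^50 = (0 13)(2 8 5)(6 7)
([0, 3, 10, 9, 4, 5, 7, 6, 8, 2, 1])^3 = (1 2 3 10 9)(6 7)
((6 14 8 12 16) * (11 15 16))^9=(6 8 11 16 14 12 15)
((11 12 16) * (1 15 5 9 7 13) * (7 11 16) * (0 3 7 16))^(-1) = (0 16 12 11 9 5 15 1 13 7 3)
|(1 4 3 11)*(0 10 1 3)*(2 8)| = 4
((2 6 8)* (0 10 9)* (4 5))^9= ((0 10 9)(2 6 8)(4 5))^9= (10)(4 5)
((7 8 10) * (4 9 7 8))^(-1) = (4 7 9)(8 10)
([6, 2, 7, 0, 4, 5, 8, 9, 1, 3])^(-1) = (0 3 9 7 2 1 8 6)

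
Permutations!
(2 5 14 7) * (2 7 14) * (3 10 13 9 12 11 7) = [0, 1, 5, 10, 4, 2, 6, 3, 8, 12, 13, 7, 11, 9, 14] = (14)(2 5)(3 10 13 9 12 11 7)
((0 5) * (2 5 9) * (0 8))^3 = ((0 9 2 5 8))^3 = (0 5 9 8 2)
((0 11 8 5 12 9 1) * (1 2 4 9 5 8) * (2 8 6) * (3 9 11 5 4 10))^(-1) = ((0 5 12 4 11 1)(2 10 3 9 8 6))^(-1) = (0 1 11 4 12 5)(2 6 8 9 3 10)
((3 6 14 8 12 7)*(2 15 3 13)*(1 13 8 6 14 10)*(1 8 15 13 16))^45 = (1 16)(2 13)(3 12 6 15 8 14 7 10) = ((1 16)(2 13)(3 14 6 10 8 12 7 15))^45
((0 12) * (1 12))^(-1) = (0 12 1)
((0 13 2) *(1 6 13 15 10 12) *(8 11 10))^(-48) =(0 8 10 1 13)(2 15 11 12 6)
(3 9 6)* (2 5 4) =[0, 1, 5, 9, 2, 4, 3, 7, 8, 6] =(2 5 4)(3 9 6)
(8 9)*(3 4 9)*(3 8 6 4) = [0, 1, 2, 3, 9, 5, 4, 7, 8, 6] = (4 9 6)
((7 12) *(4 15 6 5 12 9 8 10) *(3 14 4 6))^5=((3 14 4 15)(5 12 7 9 8 10 6))^5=(3 14 4 15)(5 10 9 12 6 8 7)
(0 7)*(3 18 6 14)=(0 7)(3 18 6 14)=[7, 1, 2, 18, 4, 5, 14, 0, 8, 9, 10, 11, 12, 13, 3, 15, 16, 17, 6]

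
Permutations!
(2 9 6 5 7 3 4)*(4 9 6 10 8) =(2 6 5 7 3 9 10 8 4) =[0, 1, 6, 9, 2, 7, 5, 3, 4, 10, 8]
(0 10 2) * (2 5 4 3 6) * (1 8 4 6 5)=(0 10 1 8 4 3 5 6 2)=[10, 8, 0, 5, 3, 6, 2, 7, 4, 9, 1]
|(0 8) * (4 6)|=2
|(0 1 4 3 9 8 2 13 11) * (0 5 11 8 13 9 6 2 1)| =|(1 4 3 6 2 9 13 8)(5 11)| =8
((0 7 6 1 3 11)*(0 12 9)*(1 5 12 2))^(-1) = (0 9 12 5 6 7)(1 2 11 3)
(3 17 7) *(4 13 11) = (3 17 7)(4 13 11) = [0, 1, 2, 17, 13, 5, 6, 3, 8, 9, 10, 4, 12, 11, 14, 15, 16, 7]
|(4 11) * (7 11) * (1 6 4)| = |(1 6 4 7 11)| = 5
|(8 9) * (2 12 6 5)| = 4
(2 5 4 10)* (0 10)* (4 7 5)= (0 10 2 4)(5 7)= [10, 1, 4, 3, 0, 7, 6, 5, 8, 9, 2]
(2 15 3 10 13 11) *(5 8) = (2 15 3 10 13 11)(5 8) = [0, 1, 15, 10, 4, 8, 6, 7, 5, 9, 13, 2, 12, 11, 14, 3]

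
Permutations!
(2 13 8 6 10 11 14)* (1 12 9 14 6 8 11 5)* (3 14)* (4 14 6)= (1 12 9 3 6 10 5)(2 13 11 4 14)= [0, 12, 13, 6, 14, 1, 10, 7, 8, 3, 5, 4, 9, 11, 2]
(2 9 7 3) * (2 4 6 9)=[0, 1, 2, 4, 6, 5, 9, 3, 8, 7]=(3 4 6 9 7)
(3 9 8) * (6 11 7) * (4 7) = (3 9 8)(4 7 6 11) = [0, 1, 2, 9, 7, 5, 11, 6, 3, 8, 10, 4]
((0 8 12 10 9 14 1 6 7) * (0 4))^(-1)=(0 4 7 6 1 14 9 10 12 8)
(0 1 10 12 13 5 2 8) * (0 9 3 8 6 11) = (0 1 10 12 13 5 2 6 11)(3 8 9) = [1, 10, 6, 8, 4, 2, 11, 7, 9, 3, 12, 0, 13, 5]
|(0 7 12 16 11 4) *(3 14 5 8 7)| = |(0 3 14 5 8 7 12 16 11 4)| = 10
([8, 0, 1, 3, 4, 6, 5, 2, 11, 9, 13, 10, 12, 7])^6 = [2, 7, 13, 3, 4, 5, 6, 10, 1, 9, 8, 0, 12, 11]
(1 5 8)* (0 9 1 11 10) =[9, 5, 2, 3, 4, 8, 6, 7, 11, 1, 0, 10] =(0 9 1 5 8 11 10)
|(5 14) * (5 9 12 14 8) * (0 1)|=6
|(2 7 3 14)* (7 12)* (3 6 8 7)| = |(2 12 3 14)(6 8 7)| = 12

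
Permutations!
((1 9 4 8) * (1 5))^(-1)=(1 5 8 4 9)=((1 9 4 8 5))^(-1)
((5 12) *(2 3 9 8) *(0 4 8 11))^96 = ((0 4 8 2 3 9 11)(5 12))^96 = (12)(0 9 2 4 11 3 8)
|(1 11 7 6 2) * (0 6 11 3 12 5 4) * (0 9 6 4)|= |(0 4 9 6 2 1 3 12 5)(7 11)|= 18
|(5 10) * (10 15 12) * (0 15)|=|(0 15 12 10 5)|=5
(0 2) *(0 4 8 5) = (0 2 4 8 5) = [2, 1, 4, 3, 8, 0, 6, 7, 5]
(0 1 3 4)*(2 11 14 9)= (0 1 3 4)(2 11 14 9)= [1, 3, 11, 4, 0, 5, 6, 7, 8, 2, 10, 14, 12, 13, 9]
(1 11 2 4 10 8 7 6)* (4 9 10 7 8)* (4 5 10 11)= (1 4 7 6)(2 9 11)(5 10)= [0, 4, 9, 3, 7, 10, 1, 6, 8, 11, 5, 2]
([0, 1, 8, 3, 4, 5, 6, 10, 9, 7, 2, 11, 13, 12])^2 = [0, 1, 9, 3, 4, 5, 6, 2, 7, 10, 8, 11, 12, 13]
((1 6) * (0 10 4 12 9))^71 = ((0 10 4 12 9)(1 6))^71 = (0 10 4 12 9)(1 6)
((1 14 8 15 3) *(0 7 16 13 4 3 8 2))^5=((0 7 16 13 4 3 1 14 2)(8 15))^5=(0 3 7 1 16 14 13 2 4)(8 15)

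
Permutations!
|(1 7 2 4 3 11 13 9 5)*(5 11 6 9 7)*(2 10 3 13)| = |(1 5)(2 4 13 7 10 3 6 9 11)| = 18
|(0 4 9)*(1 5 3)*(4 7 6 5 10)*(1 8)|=10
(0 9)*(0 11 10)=(0 9 11 10)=[9, 1, 2, 3, 4, 5, 6, 7, 8, 11, 0, 10]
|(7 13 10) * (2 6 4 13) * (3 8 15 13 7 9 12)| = |(2 6 4 7)(3 8 15 13 10 9 12)| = 28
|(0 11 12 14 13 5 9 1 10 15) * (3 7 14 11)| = |(0 3 7 14 13 5 9 1 10 15)(11 12)| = 10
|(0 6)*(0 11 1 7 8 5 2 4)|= 9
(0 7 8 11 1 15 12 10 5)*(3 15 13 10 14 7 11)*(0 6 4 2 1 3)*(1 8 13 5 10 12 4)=[11, 5, 8, 15, 2, 6, 1, 13, 0, 9, 10, 3, 14, 12, 7, 4]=(0 11 3 15 4 2 8)(1 5 6)(7 13 12 14)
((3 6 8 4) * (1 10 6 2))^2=(1 6 4 2 10 8 3)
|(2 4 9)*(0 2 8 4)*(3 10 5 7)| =12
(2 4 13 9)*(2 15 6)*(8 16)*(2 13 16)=[0, 1, 4, 3, 16, 5, 13, 7, 2, 15, 10, 11, 12, 9, 14, 6, 8]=(2 4 16 8)(6 13 9 15)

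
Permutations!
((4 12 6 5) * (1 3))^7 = ((1 3)(4 12 6 5))^7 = (1 3)(4 5 6 12)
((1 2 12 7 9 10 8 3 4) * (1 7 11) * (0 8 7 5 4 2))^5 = (0 11 2 8 1 12 3)(4 5)(7 10 9)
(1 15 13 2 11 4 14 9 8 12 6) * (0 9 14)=(0 9 8 12 6 1 15 13 2 11 4)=[9, 15, 11, 3, 0, 5, 1, 7, 12, 8, 10, 4, 6, 2, 14, 13]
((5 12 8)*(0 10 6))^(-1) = ((0 10 6)(5 12 8))^(-1) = (0 6 10)(5 8 12)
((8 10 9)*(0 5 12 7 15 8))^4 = (0 15)(5 8)(7 9)(10 12)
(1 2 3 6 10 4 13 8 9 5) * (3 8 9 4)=[0, 2, 8, 6, 13, 1, 10, 7, 4, 5, 3, 11, 12, 9]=(1 2 8 4 13 9 5)(3 6 10)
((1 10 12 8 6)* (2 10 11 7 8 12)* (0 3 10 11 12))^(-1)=(0 12 1 6 8 7 11 2 10 3)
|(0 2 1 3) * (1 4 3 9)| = 4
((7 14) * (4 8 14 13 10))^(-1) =((4 8 14 7 13 10))^(-1) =(4 10 13 7 14 8)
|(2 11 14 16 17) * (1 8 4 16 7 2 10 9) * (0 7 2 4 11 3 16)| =30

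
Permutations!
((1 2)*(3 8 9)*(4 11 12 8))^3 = (1 2)(3 12)(4 8)(9 11)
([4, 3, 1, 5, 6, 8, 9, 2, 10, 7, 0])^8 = [5, 9, 6, 7, 8, 2, 10, 4, 1, 0, 3]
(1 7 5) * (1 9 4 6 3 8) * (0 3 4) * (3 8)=(0 8 1 7 5 9)(4 6)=[8, 7, 2, 3, 6, 9, 4, 5, 1, 0]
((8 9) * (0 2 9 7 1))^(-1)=(0 1 7 8 9 2)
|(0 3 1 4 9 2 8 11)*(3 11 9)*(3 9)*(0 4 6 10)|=10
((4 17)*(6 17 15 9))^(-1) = ((4 15 9 6 17))^(-1) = (4 17 6 9 15)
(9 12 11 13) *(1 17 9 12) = (1 17 9)(11 13 12) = [0, 17, 2, 3, 4, 5, 6, 7, 8, 1, 10, 13, 11, 12, 14, 15, 16, 9]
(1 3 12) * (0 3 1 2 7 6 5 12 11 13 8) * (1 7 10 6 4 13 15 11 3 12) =[12, 7, 10, 3, 13, 1, 5, 4, 0, 9, 6, 15, 2, 8, 14, 11] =(0 12 2 10 6 5 1 7 4 13 8)(11 15)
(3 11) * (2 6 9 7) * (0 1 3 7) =(0 1 3 11 7 2 6 9) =[1, 3, 6, 11, 4, 5, 9, 2, 8, 0, 10, 7]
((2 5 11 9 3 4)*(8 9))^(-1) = (2 4 3 9 8 11 5)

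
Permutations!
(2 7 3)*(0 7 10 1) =(0 7 3 2 10 1) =[7, 0, 10, 2, 4, 5, 6, 3, 8, 9, 1]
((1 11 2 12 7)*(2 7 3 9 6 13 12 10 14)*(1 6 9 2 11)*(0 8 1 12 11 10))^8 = (14)(0 1 3)(2 8 12)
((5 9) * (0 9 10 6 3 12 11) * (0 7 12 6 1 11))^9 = (0 9 5 10 1 11 7 12)(3 6)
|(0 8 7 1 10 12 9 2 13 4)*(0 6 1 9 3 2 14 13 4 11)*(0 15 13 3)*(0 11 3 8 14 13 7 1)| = |(0 14 8 1 10 12 11 15 7 9 13 3 2 4 6)| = 15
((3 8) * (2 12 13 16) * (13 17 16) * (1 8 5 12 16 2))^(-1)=(1 16 2 17 12 5 3 8)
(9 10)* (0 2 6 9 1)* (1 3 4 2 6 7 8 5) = (0 6 9 10 3 4 2 7 8 5 1) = [6, 0, 7, 4, 2, 1, 9, 8, 5, 10, 3]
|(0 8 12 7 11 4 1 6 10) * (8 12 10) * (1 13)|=10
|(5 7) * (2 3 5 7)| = 3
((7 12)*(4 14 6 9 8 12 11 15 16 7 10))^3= ((4 14 6 9 8 12 10)(7 11 15 16))^3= (4 9 10 6 12 14 8)(7 16 15 11)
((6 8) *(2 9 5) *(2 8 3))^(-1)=(2 3 6 8 5 9)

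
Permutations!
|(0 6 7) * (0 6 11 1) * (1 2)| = 4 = |(0 11 2 1)(6 7)|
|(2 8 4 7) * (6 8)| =5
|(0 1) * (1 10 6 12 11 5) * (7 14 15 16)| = 28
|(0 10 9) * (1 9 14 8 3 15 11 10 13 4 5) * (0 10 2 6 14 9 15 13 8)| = 12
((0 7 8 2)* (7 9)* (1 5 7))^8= ((0 9 1 5 7 8 2))^8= (0 9 1 5 7 8 2)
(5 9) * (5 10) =[0, 1, 2, 3, 4, 9, 6, 7, 8, 10, 5] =(5 9 10)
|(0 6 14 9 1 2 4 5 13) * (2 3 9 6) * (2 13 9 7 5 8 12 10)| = |(0 13)(1 3 7 5 9)(2 4 8 12 10)(6 14)| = 10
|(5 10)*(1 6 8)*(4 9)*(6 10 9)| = 7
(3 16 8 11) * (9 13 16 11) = (3 11)(8 9 13 16) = [0, 1, 2, 11, 4, 5, 6, 7, 9, 13, 10, 3, 12, 16, 14, 15, 8]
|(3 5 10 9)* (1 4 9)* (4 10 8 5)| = 6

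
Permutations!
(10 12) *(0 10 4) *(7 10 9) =(0 9 7 10 12 4) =[9, 1, 2, 3, 0, 5, 6, 10, 8, 7, 12, 11, 4]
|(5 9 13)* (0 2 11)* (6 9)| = |(0 2 11)(5 6 9 13)| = 12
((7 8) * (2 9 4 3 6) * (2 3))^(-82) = ((2 9 4)(3 6)(7 8))^(-82) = (2 4 9)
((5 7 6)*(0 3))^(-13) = (0 3)(5 6 7)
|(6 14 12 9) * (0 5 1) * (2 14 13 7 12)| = 30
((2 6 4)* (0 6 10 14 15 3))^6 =((0 6 4 2 10 14 15 3))^6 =(0 15 10 4)(2 6 3 14)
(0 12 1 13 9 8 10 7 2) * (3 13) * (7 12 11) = (0 11 7 2)(1 3 13 9 8 10 12) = [11, 3, 0, 13, 4, 5, 6, 2, 10, 8, 12, 7, 1, 9]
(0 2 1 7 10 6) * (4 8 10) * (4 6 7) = [2, 4, 1, 3, 8, 5, 0, 6, 10, 9, 7] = (0 2 1 4 8 10 7 6)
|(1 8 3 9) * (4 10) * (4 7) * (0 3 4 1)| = 15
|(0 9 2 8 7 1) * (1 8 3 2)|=6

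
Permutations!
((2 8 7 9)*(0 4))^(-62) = (2 7)(8 9)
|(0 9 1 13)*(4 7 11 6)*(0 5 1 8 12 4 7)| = |(0 9 8 12 4)(1 13 5)(6 7 11)| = 15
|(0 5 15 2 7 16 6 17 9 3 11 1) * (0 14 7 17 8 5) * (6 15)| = |(1 14 7 16 15 2 17 9 3 11)(5 6 8)| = 30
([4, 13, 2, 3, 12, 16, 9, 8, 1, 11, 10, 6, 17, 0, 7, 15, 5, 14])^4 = (0 14 13 17 1 12 8 4 7)(6 9 11)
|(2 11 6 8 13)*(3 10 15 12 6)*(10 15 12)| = |(2 11 3 15 10 12 6 8 13)| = 9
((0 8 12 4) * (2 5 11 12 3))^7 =((0 8 3 2 5 11 12 4))^7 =(0 4 12 11 5 2 3 8)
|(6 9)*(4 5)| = 2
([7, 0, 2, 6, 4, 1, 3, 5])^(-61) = (0 1 5 7)(3 6)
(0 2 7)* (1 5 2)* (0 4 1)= (1 5 2 7 4)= [0, 5, 7, 3, 1, 2, 6, 4]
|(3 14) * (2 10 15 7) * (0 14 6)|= |(0 14 3 6)(2 10 15 7)|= 4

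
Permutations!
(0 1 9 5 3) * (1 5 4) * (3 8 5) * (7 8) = (0 3)(1 9 4)(5 7 8) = [3, 9, 2, 0, 1, 7, 6, 8, 5, 4]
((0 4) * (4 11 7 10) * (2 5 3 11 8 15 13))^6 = (0 3 8 11 15 7 13 10 2 4 5)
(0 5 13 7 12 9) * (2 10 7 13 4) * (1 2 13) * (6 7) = [5, 2, 10, 3, 13, 4, 7, 12, 8, 0, 6, 11, 9, 1] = (0 5 4 13 1 2 10 6 7 12 9)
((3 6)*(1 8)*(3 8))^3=((1 3 6 8))^3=(1 8 6 3)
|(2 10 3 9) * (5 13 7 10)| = |(2 5 13 7 10 3 9)| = 7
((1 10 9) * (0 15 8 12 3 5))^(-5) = (0 15 8 12 3 5)(1 10 9)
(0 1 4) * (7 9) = (0 1 4)(7 9) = [1, 4, 2, 3, 0, 5, 6, 9, 8, 7]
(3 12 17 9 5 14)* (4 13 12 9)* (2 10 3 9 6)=(2 10 3 6)(4 13 12 17)(5 14 9)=[0, 1, 10, 6, 13, 14, 2, 7, 8, 5, 3, 11, 17, 12, 9, 15, 16, 4]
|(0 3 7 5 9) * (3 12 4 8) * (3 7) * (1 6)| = |(0 12 4 8 7 5 9)(1 6)| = 14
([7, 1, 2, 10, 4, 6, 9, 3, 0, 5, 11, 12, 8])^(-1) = (0 8 12 11 10 3 7)(5 9 6)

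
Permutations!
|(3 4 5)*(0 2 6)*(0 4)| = 6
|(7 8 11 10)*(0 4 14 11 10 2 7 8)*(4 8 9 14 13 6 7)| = |(0 8 10 9 14 11 2 4 13 6 7)| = 11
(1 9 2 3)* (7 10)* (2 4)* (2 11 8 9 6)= (1 6 2 3)(4 11 8 9)(7 10)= [0, 6, 3, 1, 11, 5, 2, 10, 9, 4, 7, 8]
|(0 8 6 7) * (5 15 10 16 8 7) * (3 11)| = |(0 7)(3 11)(5 15 10 16 8 6)| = 6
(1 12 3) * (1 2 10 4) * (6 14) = [0, 12, 10, 2, 1, 5, 14, 7, 8, 9, 4, 11, 3, 13, 6] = (1 12 3 2 10 4)(6 14)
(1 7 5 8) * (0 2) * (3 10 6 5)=(0 2)(1 7 3 10 6 5 8)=[2, 7, 0, 10, 4, 8, 5, 3, 1, 9, 6]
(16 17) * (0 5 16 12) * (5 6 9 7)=(0 6 9 7 5 16 17 12)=[6, 1, 2, 3, 4, 16, 9, 5, 8, 7, 10, 11, 0, 13, 14, 15, 17, 12]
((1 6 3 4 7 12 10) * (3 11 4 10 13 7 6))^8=((1 3 10)(4 6 11)(7 12 13))^8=(1 10 3)(4 11 6)(7 13 12)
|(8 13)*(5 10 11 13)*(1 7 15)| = 15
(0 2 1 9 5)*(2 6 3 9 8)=(0 6 3 9 5)(1 8 2)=[6, 8, 1, 9, 4, 0, 3, 7, 2, 5]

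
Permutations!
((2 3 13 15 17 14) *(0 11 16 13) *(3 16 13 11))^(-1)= ((0 3)(2 16 11 13 15 17 14))^(-1)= (0 3)(2 14 17 15 13 11 16)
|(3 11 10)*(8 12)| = |(3 11 10)(8 12)| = 6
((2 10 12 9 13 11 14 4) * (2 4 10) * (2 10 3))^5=((2 10 12 9 13 11 14 3))^5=(2 11 12 3 13 10 14 9)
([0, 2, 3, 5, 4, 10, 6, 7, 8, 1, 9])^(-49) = [0, 9, 1, 2, 4, 3, 6, 7, 8, 10, 5]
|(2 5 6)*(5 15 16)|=|(2 15 16 5 6)|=5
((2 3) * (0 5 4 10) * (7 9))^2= ((0 5 4 10)(2 3)(7 9))^2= (0 4)(5 10)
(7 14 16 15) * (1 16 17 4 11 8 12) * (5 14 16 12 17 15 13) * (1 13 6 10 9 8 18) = (1 12 13 5 14 15 7 16 6 10 9 8 17 4 11 18) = [0, 12, 2, 3, 11, 14, 10, 16, 17, 8, 9, 18, 13, 5, 15, 7, 6, 4, 1]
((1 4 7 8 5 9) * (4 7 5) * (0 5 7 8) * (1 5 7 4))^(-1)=(0 7)(1 8)(5 9)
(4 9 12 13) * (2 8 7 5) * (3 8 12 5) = (2 12 13 4 9 5)(3 8 7) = [0, 1, 12, 8, 9, 2, 6, 3, 7, 5, 10, 11, 13, 4]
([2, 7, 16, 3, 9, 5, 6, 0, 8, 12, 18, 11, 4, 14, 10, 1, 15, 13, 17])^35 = (18)(0 7 1 15 16 2)(4 12 9)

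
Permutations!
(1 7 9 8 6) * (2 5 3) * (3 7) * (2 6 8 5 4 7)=(1 3 6)(2 4 7 9 5)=[0, 3, 4, 6, 7, 2, 1, 9, 8, 5]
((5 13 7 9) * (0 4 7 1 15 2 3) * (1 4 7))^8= (0 2 1 13 9)(3 15 4 5 7)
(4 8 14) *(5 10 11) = (4 8 14)(5 10 11) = [0, 1, 2, 3, 8, 10, 6, 7, 14, 9, 11, 5, 12, 13, 4]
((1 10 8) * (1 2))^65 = ((1 10 8 2))^65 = (1 10 8 2)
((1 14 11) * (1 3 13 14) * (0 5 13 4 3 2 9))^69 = (0 9 2 11 14 13 5)(3 4)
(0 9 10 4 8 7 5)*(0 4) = (0 9 10)(4 8 7 5) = [9, 1, 2, 3, 8, 4, 6, 5, 7, 10, 0]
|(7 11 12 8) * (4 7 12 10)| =4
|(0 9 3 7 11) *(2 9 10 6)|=8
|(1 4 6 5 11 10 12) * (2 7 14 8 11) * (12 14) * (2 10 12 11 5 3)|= 8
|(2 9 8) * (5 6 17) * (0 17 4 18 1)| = 21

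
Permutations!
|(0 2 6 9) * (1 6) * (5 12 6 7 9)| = |(0 2 1 7 9)(5 12 6)| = 15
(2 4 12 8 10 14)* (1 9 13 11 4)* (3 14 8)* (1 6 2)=(1 9 13 11 4 12 3 14)(2 6)(8 10)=[0, 9, 6, 14, 12, 5, 2, 7, 10, 13, 8, 4, 3, 11, 1]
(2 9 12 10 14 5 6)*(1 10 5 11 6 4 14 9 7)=[0, 10, 7, 3, 14, 4, 2, 1, 8, 12, 9, 6, 5, 13, 11]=(1 10 9 12 5 4 14 11 6 2 7)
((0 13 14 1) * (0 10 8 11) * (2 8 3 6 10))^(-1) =(0 11 8 2 1 14 13)(3 10 6)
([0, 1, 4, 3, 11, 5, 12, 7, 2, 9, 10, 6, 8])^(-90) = [0, 1, 2, 3, 4, 5, 6, 7, 8, 9, 10, 11, 12]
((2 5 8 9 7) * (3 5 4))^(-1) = ((2 4 3 5 8 9 7))^(-1) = (2 7 9 8 5 3 4)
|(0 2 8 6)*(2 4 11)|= 6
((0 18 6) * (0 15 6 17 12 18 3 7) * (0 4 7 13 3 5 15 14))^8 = ((0 5 15 6 14)(3 13)(4 7)(12 18 17))^8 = (0 6 5 14 15)(12 17 18)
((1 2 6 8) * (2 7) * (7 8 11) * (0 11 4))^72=(11)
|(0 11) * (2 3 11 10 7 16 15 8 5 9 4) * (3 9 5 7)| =12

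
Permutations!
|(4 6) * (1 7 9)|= 6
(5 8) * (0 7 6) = (0 7 6)(5 8) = [7, 1, 2, 3, 4, 8, 0, 6, 5]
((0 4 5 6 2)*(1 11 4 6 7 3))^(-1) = ((0 6 2)(1 11 4 5 7 3))^(-1) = (0 2 6)(1 3 7 5 4 11)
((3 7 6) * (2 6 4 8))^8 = ((2 6 3 7 4 8))^8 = (2 3 4)(6 7 8)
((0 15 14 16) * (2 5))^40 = ((0 15 14 16)(2 5))^40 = (16)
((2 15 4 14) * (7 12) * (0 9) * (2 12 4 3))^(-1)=(0 9)(2 3 15)(4 7 12 14)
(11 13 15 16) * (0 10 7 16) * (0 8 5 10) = (5 10 7 16 11 13 15 8) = [0, 1, 2, 3, 4, 10, 6, 16, 5, 9, 7, 13, 12, 15, 14, 8, 11]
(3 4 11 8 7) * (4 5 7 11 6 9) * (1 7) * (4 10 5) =[0, 7, 2, 4, 6, 1, 9, 3, 11, 10, 5, 8] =(1 7 3 4 6 9 10 5)(8 11)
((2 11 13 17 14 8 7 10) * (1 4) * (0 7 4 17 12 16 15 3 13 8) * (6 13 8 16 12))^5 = (0 16 1 10 3 14 11 4 7 15 17 2 8)(6 13)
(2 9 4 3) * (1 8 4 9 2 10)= (1 8 4 3 10)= [0, 8, 2, 10, 3, 5, 6, 7, 4, 9, 1]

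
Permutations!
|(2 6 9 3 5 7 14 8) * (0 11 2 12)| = 11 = |(0 11 2 6 9 3 5 7 14 8 12)|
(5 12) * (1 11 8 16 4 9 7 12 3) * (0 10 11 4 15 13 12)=[10, 4, 2, 1, 9, 3, 6, 0, 16, 7, 11, 8, 5, 12, 14, 13, 15]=(0 10 11 8 16 15 13 12 5 3 1 4 9 7)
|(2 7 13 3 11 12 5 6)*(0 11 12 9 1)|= |(0 11 9 1)(2 7 13 3 12 5 6)|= 28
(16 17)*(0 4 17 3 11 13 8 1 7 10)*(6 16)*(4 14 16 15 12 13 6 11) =(0 14 16 3 4 17 11 6 15 12 13 8 1 7 10) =[14, 7, 2, 4, 17, 5, 15, 10, 1, 9, 0, 6, 13, 8, 16, 12, 3, 11]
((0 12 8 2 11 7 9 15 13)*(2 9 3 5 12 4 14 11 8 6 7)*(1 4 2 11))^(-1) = (0 13 15 9 8 2)(1 14 4)(3 7 6 12 5)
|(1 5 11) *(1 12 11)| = |(1 5)(11 12)| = 2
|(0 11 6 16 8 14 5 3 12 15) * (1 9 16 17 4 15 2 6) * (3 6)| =|(0 11 1 9 16 8 14 5 6 17 4 15)(2 3 12)| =12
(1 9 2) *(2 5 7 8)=(1 9 5 7 8 2)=[0, 9, 1, 3, 4, 7, 6, 8, 2, 5]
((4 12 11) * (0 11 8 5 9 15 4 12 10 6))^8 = ((0 11 12 8 5 9 15 4 10 6))^8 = (0 10 15 5 12)(4 9 8 11 6)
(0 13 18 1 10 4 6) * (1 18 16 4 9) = (18)(0 13 16 4 6)(1 10 9) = [13, 10, 2, 3, 6, 5, 0, 7, 8, 1, 9, 11, 12, 16, 14, 15, 4, 17, 18]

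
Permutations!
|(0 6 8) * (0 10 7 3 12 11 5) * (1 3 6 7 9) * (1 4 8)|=|(0 7 6 1 3 12 11 5)(4 8 10 9)|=8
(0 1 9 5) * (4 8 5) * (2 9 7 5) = (0 1 7 5)(2 9 4 8) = [1, 7, 9, 3, 8, 0, 6, 5, 2, 4]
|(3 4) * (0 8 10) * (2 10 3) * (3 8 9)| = 6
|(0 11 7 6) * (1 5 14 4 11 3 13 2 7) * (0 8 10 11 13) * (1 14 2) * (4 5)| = 24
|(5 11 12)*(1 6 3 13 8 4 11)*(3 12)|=20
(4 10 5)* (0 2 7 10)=[2, 1, 7, 3, 0, 4, 6, 10, 8, 9, 5]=(0 2 7 10 5 4)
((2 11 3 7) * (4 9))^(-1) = ((2 11 3 7)(4 9))^(-1) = (2 7 3 11)(4 9)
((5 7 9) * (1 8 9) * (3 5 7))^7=((1 8 9 7)(3 5))^7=(1 7 9 8)(3 5)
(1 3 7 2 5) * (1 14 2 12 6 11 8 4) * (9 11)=(1 3 7 12 6 9 11 8 4)(2 5 14)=[0, 3, 5, 7, 1, 14, 9, 12, 4, 11, 10, 8, 6, 13, 2]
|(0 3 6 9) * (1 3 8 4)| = 7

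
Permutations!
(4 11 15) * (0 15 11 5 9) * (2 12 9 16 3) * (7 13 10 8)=(0 15 4 5 16 3 2 12 9)(7 13 10 8)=[15, 1, 12, 2, 5, 16, 6, 13, 7, 0, 8, 11, 9, 10, 14, 4, 3]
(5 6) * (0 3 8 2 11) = [3, 1, 11, 8, 4, 6, 5, 7, 2, 9, 10, 0] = (0 3 8 2 11)(5 6)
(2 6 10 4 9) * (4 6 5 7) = (2 5 7 4 9)(6 10) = [0, 1, 5, 3, 9, 7, 10, 4, 8, 2, 6]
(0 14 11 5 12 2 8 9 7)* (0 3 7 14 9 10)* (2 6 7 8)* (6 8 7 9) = (0 6 9 14 11 5 12 8 10)(3 7) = [6, 1, 2, 7, 4, 12, 9, 3, 10, 14, 0, 5, 8, 13, 11]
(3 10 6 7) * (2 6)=[0, 1, 6, 10, 4, 5, 7, 3, 8, 9, 2]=(2 6 7 3 10)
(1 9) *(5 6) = (1 9)(5 6) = [0, 9, 2, 3, 4, 6, 5, 7, 8, 1]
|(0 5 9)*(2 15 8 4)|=12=|(0 5 9)(2 15 8 4)|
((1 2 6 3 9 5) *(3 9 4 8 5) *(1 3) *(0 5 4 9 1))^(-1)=(0 9 3 5)(1 6 2)(4 8)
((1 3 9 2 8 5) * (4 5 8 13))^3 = (1 2 5 9 4 3 13)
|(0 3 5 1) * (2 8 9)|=12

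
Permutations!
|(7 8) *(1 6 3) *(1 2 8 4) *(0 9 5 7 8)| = |(0 9 5 7 4 1 6 3 2)| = 9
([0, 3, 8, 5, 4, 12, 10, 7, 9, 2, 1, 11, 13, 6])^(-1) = (1 10 6 13 12 5 3)(2 9 8)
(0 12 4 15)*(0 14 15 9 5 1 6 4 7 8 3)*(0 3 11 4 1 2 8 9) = (0 12 7 9 5 2 8 11 4)(1 6)(14 15) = [12, 6, 8, 3, 0, 2, 1, 9, 11, 5, 10, 4, 7, 13, 15, 14]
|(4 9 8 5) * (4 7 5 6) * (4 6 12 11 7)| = |(4 9 8 12 11 7 5)| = 7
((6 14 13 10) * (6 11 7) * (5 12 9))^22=(5 12 9)(6 11 13)(7 10 14)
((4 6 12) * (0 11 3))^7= ((0 11 3)(4 6 12))^7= (0 11 3)(4 6 12)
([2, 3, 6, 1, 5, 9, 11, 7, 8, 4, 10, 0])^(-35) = (0 2 6 11)(1 3)(4 5 9)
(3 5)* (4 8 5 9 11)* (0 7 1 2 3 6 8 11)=(0 7 1 2 3 9)(4 11)(5 6 8)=[7, 2, 3, 9, 11, 6, 8, 1, 5, 0, 10, 4]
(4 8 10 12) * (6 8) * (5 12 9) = (4 6 8 10 9 5 12) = [0, 1, 2, 3, 6, 12, 8, 7, 10, 5, 9, 11, 4]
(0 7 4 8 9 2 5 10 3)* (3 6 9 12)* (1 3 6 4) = [7, 3, 5, 0, 8, 10, 9, 1, 12, 2, 4, 11, 6] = (0 7 1 3)(2 5 10 4 8 12 6 9)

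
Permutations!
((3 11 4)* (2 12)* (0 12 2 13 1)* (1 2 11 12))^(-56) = ((0 1)(2 11 4 3 12 13))^(-56) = (2 12 4)(3 11 13)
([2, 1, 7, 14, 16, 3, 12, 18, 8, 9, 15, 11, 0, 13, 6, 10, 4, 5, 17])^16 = (0 3 7 6 17)(2 14 18 12 5)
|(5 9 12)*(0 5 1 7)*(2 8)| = |(0 5 9 12 1 7)(2 8)| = 6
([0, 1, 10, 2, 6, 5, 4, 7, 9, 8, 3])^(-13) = [0, 1, 3, 10, 6, 5, 4, 7, 9, 8, 2]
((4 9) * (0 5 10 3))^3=((0 5 10 3)(4 9))^3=(0 3 10 5)(4 9)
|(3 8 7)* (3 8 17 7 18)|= |(3 17 7 8 18)|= 5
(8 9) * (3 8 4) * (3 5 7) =[0, 1, 2, 8, 5, 7, 6, 3, 9, 4] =(3 8 9 4 5 7)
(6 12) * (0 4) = (0 4)(6 12) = [4, 1, 2, 3, 0, 5, 12, 7, 8, 9, 10, 11, 6]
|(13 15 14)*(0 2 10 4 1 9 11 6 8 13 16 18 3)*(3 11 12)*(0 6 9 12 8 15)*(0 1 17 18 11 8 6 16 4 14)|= |(0 2 10 14 4 17 18 8 13 1 12 3 16 11 9 6 15)|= 17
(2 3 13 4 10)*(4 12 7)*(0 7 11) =(0 7 4 10 2 3 13 12 11) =[7, 1, 3, 13, 10, 5, 6, 4, 8, 9, 2, 0, 11, 12]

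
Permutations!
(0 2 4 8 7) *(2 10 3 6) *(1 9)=(0 10 3 6 2 4 8 7)(1 9)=[10, 9, 4, 6, 8, 5, 2, 0, 7, 1, 3]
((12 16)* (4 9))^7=(4 9)(12 16)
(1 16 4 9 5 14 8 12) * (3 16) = (1 3 16 4 9 5 14 8 12) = [0, 3, 2, 16, 9, 14, 6, 7, 12, 5, 10, 11, 1, 13, 8, 15, 4]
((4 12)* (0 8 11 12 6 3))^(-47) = (0 11 4 3 8 12 6)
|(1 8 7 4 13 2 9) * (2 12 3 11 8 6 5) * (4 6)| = |(1 4 13 12 3 11 8 7 6 5 2 9)| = 12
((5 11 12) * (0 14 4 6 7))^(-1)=(0 7 6 4 14)(5 12 11)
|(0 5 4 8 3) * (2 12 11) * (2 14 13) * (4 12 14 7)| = |(0 5 12 11 7 4 8 3)(2 14 13)| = 24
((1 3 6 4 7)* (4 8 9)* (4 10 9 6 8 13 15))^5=((1 3 8 6 13 15 4 7)(9 10))^5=(1 15 8 7 13 3 4 6)(9 10)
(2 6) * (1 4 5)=(1 4 5)(2 6)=[0, 4, 6, 3, 5, 1, 2]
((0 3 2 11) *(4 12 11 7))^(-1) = ((0 3 2 7 4 12 11))^(-1) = (0 11 12 4 7 2 3)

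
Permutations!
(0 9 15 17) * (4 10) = (0 9 15 17)(4 10) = [9, 1, 2, 3, 10, 5, 6, 7, 8, 15, 4, 11, 12, 13, 14, 17, 16, 0]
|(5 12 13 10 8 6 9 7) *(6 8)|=7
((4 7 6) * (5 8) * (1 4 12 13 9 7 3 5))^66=(1 4 3 5 8)(6 12 13 9 7)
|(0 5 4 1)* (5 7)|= |(0 7 5 4 1)|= 5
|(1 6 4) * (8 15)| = |(1 6 4)(8 15)| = 6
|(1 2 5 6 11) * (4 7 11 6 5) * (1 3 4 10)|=|(1 2 10)(3 4 7 11)|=12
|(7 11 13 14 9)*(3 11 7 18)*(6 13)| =7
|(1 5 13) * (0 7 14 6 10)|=|(0 7 14 6 10)(1 5 13)|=15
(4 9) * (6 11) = (4 9)(6 11) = [0, 1, 2, 3, 9, 5, 11, 7, 8, 4, 10, 6]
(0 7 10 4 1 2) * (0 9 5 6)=(0 7 10 4 1 2 9 5 6)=[7, 2, 9, 3, 1, 6, 0, 10, 8, 5, 4]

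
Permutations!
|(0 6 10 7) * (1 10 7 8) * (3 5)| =6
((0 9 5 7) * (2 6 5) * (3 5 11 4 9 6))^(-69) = (0 4 3)(2 7 11)(5 6 9)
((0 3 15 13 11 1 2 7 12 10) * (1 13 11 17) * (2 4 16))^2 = (0 15 13 1 16 7 10 3 11 17 4 2 12)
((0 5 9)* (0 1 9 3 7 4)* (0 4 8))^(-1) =(0 8 7 3 5)(1 9)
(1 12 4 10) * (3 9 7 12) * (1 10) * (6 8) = [0, 3, 2, 9, 1, 5, 8, 12, 6, 7, 10, 11, 4] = (1 3 9 7 12 4)(6 8)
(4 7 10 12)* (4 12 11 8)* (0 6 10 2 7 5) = (12)(0 6 10 11 8 4 5)(2 7) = [6, 1, 7, 3, 5, 0, 10, 2, 4, 9, 11, 8, 12]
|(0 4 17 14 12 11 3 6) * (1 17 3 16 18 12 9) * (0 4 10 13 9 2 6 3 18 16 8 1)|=20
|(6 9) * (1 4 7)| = |(1 4 7)(6 9)| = 6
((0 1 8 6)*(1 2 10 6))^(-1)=((0 2 10 6)(1 8))^(-1)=(0 6 10 2)(1 8)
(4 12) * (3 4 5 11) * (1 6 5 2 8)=(1 6 5 11 3 4 12 2 8)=[0, 6, 8, 4, 12, 11, 5, 7, 1, 9, 10, 3, 2]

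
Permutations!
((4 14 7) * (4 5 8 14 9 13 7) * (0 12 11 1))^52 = (4 7 14 13 8 9 5)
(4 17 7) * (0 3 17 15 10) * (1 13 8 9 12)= (0 3 17 7 4 15 10)(1 13 8 9 12)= [3, 13, 2, 17, 15, 5, 6, 4, 9, 12, 0, 11, 1, 8, 14, 10, 16, 7]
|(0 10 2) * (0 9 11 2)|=6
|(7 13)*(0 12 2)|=|(0 12 2)(7 13)|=6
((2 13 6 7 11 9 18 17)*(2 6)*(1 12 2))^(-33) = (1 13 2 12)(6 9)(7 18)(11 17)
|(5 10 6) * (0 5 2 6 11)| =4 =|(0 5 10 11)(2 6)|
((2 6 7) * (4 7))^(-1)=(2 7 4 6)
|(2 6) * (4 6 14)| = |(2 14 4 6)| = 4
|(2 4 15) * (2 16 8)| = 5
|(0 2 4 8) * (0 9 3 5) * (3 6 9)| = 6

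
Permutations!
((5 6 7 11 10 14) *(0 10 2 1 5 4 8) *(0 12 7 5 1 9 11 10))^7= (2 9 11)(4 8 12 7 10 14)(5 6)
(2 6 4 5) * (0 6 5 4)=[6, 1, 5, 3, 4, 2, 0]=(0 6)(2 5)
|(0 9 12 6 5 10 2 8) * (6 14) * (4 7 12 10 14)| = |(0 9 10 2 8)(4 7 12)(5 14 6)| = 15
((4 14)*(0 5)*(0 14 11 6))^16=((0 5 14 4 11 6))^16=(0 11 14)(4 5 6)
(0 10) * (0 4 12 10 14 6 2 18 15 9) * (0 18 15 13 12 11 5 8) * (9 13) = [14, 1, 15, 3, 11, 8, 2, 7, 0, 18, 4, 5, 10, 12, 6, 13, 16, 17, 9] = (0 14 6 2 15 13 12 10 4 11 5 8)(9 18)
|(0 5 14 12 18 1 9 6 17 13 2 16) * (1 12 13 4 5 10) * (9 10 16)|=|(0 16)(1 10)(2 9 6 17 4 5 14 13)(12 18)|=8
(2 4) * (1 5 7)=(1 5 7)(2 4)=[0, 5, 4, 3, 2, 7, 6, 1]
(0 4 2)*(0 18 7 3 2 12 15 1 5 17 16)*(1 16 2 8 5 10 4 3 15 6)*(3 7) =(0 7 15 16)(1 10 4 12 6)(2 18 3 8 5 17) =[7, 10, 18, 8, 12, 17, 1, 15, 5, 9, 4, 11, 6, 13, 14, 16, 0, 2, 3]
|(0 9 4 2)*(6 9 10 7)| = 7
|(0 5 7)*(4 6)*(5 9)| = 4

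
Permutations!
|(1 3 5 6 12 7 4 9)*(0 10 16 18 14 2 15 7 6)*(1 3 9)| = 26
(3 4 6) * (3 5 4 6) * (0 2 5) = (0 2 5 4 3 6) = [2, 1, 5, 6, 3, 4, 0]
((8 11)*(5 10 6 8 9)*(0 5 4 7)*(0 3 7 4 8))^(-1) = ((0 5 10 6)(3 7)(8 11 9))^(-1) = (0 6 10 5)(3 7)(8 9 11)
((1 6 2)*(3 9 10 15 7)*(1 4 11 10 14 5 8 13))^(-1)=(1 13 8 5 14 9 3 7 15 10 11 4 2 6)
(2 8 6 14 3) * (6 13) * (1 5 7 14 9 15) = [0, 5, 8, 2, 4, 7, 9, 14, 13, 15, 10, 11, 12, 6, 3, 1] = (1 5 7 14 3 2 8 13 6 9 15)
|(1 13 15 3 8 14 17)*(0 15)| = 8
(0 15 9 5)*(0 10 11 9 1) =(0 15 1)(5 10 11 9) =[15, 0, 2, 3, 4, 10, 6, 7, 8, 5, 11, 9, 12, 13, 14, 1]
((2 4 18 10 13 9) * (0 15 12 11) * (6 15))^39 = (0 11 12 15 6)(2 10)(4 13)(9 18)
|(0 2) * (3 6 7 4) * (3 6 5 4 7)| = |(7)(0 2)(3 5 4 6)| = 4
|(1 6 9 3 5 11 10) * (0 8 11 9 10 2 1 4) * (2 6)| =6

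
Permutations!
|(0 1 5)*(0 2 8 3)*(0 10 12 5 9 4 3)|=|(0 1 9 4 3 10 12 5 2 8)|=10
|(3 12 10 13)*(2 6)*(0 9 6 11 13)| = 9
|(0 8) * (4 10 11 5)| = |(0 8)(4 10 11 5)| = 4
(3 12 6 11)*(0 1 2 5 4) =(0 1 2 5 4)(3 12 6 11) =[1, 2, 5, 12, 0, 4, 11, 7, 8, 9, 10, 3, 6]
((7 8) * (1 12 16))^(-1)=(1 16 12)(7 8)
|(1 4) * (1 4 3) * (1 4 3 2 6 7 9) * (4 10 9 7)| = |(1 2 6 4 3 10 9)| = 7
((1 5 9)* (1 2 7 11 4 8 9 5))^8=(2 11 8)(4 9 7)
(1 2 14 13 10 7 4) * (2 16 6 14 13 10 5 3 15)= (1 16 6 14 10 7 4)(2 13 5 3 15)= [0, 16, 13, 15, 1, 3, 14, 4, 8, 9, 7, 11, 12, 5, 10, 2, 6]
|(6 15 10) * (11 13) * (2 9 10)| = 10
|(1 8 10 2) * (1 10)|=2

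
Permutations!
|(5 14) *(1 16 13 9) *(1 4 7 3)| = |(1 16 13 9 4 7 3)(5 14)| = 14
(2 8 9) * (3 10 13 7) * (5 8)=(2 5 8 9)(3 10 13 7)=[0, 1, 5, 10, 4, 8, 6, 3, 9, 2, 13, 11, 12, 7]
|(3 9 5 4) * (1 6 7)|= |(1 6 7)(3 9 5 4)|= 12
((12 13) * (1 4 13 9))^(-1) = ((1 4 13 12 9))^(-1) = (1 9 12 13 4)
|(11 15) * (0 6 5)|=|(0 6 5)(11 15)|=6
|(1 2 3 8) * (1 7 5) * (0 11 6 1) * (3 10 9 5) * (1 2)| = |(0 11 6 2 10 9 5)(3 8 7)| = 21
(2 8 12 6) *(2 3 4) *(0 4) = (0 4 2 8 12 6 3) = [4, 1, 8, 0, 2, 5, 3, 7, 12, 9, 10, 11, 6]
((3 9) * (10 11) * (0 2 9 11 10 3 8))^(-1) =(0 8 9 2)(3 11)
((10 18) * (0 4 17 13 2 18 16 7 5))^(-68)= ((0 4 17 13 2 18 10 16 7 5))^(-68)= (0 17 2 10 7)(4 13 18 16 5)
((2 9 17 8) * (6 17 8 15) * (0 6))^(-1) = (0 15 17 6)(2 8 9)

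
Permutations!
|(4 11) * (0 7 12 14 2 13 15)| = |(0 7 12 14 2 13 15)(4 11)| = 14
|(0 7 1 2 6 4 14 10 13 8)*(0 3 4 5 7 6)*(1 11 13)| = 13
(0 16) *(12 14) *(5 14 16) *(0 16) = (16)(0 5 14 12) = [5, 1, 2, 3, 4, 14, 6, 7, 8, 9, 10, 11, 0, 13, 12, 15, 16]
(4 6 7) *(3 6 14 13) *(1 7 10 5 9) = (1 7 4 14 13 3 6 10 5 9) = [0, 7, 2, 6, 14, 9, 10, 4, 8, 1, 5, 11, 12, 3, 13]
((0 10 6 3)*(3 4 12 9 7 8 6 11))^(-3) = ((0 10 11 3)(4 12 9 7 8 6))^(-3) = (0 10 11 3)(4 7)(6 9)(8 12)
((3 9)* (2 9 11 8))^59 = (2 8 11 3 9)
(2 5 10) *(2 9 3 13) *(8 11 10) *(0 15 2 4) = [15, 1, 5, 13, 0, 8, 6, 7, 11, 3, 9, 10, 12, 4, 14, 2] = (0 15 2 5 8 11 10 9 3 13 4)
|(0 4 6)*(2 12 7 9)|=12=|(0 4 6)(2 12 7 9)|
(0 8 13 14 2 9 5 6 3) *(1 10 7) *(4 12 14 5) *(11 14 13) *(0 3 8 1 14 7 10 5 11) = [1, 5, 9, 3, 12, 6, 8, 14, 0, 4, 10, 7, 13, 11, 2] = (0 1 5 6 8)(2 9 4 12 13 11 7 14)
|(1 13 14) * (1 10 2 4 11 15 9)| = |(1 13 14 10 2 4 11 15 9)| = 9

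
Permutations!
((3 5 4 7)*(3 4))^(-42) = ((3 5)(4 7))^(-42) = (7)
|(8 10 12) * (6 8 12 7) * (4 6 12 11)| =7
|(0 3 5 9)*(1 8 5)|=6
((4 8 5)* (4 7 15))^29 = (4 15 7 5 8)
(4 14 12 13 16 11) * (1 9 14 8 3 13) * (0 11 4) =(0 11)(1 9 14 12)(3 13 16 4 8) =[11, 9, 2, 13, 8, 5, 6, 7, 3, 14, 10, 0, 1, 16, 12, 15, 4]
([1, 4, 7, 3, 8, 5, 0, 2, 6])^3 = (0 8 1 6 4)(2 7)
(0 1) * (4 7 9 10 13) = (0 1)(4 7 9 10 13) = [1, 0, 2, 3, 7, 5, 6, 9, 8, 10, 13, 11, 12, 4]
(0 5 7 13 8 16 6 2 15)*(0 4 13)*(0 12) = (0 5 7 12)(2 15 4 13 8 16 6) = [5, 1, 15, 3, 13, 7, 2, 12, 16, 9, 10, 11, 0, 8, 14, 4, 6]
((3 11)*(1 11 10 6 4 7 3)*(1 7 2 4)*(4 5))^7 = ((1 11 7 3 10 6)(2 5 4))^7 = (1 11 7 3 10 6)(2 5 4)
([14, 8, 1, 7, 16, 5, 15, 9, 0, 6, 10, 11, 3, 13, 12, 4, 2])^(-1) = [8, 2, 16, 12, 15, 5, 9, 3, 1, 7, 10, 11, 14, 13, 0, 6, 4]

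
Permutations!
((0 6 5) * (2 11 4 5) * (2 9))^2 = ((0 6 9 2 11 4 5))^2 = (0 9 11 5 6 2 4)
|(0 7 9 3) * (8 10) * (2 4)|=4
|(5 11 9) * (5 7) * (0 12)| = |(0 12)(5 11 9 7)| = 4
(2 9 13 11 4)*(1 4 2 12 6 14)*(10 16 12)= (1 4 10 16 12 6 14)(2 9 13 11)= [0, 4, 9, 3, 10, 5, 14, 7, 8, 13, 16, 2, 6, 11, 1, 15, 12]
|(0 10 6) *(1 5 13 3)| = 12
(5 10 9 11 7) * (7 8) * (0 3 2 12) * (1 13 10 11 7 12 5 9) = (0 3 2 5 11 8 12)(1 13 10)(7 9) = [3, 13, 5, 2, 4, 11, 6, 9, 12, 7, 1, 8, 0, 10]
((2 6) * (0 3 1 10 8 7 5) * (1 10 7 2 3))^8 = (2 10 6 8 3) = ((0 1 7 5)(2 6 3 10 8))^8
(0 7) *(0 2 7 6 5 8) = [6, 1, 7, 3, 4, 8, 5, 2, 0] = (0 6 5 8)(2 7)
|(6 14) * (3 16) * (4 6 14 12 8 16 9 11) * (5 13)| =8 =|(3 9 11 4 6 12 8 16)(5 13)|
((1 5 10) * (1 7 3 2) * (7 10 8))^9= ((10)(1 5 8 7 3 2))^9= (10)(1 7)(2 8)(3 5)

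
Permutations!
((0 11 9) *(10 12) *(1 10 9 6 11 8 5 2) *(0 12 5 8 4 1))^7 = ((0 4 1 10 5 2)(6 11)(9 12))^7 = (0 4 1 10 5 2)(6 11)(9 12)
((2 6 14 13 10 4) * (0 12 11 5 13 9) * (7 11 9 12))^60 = ((0 7 11 5 13 10 4 2 6 14 12 9))^60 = (14)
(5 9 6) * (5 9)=[0, 1, 2, 3, 4, 5, 9, 7, 8, 6]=(6 9)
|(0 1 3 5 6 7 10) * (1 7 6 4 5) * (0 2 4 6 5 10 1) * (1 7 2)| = |(0 2 4 10 1 3)(5 6)| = 6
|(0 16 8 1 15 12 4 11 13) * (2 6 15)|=11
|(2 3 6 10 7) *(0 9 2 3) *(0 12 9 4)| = |(0 4)(2 12 9)(3 6 10 7)| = 12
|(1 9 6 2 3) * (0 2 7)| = 7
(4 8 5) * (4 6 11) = (4 8 5 6 11) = [0, 1, 2, 3, 8, 6, 11, 7, 5, 9, 10, 4]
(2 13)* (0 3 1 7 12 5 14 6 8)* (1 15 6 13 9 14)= (0 3 15 6 8)(1 7 12 5)(2 9 14 13)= [3, 7, 9, 15, 4, 1, 8, 12, 0, 14, 10, 11, 5, 2, 13, 6]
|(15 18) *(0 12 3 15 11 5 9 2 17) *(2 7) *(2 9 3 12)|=30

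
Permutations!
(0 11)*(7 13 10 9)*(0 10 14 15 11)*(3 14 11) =(3 14 15)(7 13 11 10 9) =[0, 1, 2, 14, 4, 5, 6, 13, 8, 7, 9, 10, 12, 11, 15, 3]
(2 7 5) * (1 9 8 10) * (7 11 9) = (1 7 5 2 11 9 8 10) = [0, 7, 11, 3, 4, 2, 6, 5, 10, 8, 1, 9]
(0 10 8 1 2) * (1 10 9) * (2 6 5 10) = (0 9 1 6 5 10 8 2) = [9, 6, 0, 3, 4, 10, 5, 7, 2, 1, 8]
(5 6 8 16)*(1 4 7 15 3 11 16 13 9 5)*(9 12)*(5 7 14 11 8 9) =(1 4 14 11 16)(3 8 13 12 5 6 9 7 15) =[0, 4, 2, 8, 14, 6, 9, 15, 13, 7, 10, 16, 5, 12, 11, 3, 1]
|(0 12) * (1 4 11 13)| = |(0 12)(1 4 11 13)| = 4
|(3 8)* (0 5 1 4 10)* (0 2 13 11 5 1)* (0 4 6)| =6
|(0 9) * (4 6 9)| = 4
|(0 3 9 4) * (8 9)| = |(0 3 8 9 4)| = 5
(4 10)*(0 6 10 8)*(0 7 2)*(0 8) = (0 6 10 4)(2 8 7) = [6, 1, 8, 3, 0, 5, 10, 2, 7, 9, 4]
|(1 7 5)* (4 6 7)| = 5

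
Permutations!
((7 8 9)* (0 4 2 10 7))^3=((0 4 2 10 7 8 9))^3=(0 10 9 2 8 4 7)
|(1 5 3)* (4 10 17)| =|(1 5 3)(4 10 17)| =3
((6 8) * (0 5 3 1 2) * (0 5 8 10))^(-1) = ((0 8 6 10)(1 2 5 3))^(-1) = (0 10 6 8)(1 3 5 2)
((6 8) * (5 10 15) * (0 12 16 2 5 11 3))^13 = ((0 12 16 2 5 10 15 11 3)(6 8))^13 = (0 5 3 2 11 16 15 12 10)(6 8)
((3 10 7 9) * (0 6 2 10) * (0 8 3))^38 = (0 2 7)(6 10 9)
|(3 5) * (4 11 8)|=|(3 5)(4 11 8)|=6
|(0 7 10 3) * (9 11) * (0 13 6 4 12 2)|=|(0 7 10 3 13 6 4 12 2)(9 11)|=18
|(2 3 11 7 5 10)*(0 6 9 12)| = |(0 6 9 12)(2 3 11 7 5 10)| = 12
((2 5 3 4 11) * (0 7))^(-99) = ((0 7)(2 5 3 4 11))^(-99) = (0 7)(2 5 3 4 11)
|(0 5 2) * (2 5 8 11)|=|(0 8 11 2)|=4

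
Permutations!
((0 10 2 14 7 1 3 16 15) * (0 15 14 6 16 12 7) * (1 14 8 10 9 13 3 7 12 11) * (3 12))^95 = (16)(0 11 9 1 13 7 12 14 3)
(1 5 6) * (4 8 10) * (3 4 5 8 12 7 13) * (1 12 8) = (3 4 8 10 5 6 12 7 13) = [0, 1, 2, 4, 8, 6, 12, 13, 10, 9, 5, 11, 7, 3]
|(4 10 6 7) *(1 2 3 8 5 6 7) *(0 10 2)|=|(0 10 7 4 2 3 8 5 6 1)|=10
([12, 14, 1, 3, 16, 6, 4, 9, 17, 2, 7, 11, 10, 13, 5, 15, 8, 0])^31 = [7, 6, 5, 3, 17, 16, 8, 1, 12, 14, 2, 11, 9, 13, 4, 15, 0, 10]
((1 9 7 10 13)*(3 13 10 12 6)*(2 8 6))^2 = (1 7 2 6 13 9 12 8 3)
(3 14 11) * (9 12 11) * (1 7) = [0, 7, 2, 14, 4, 5, 6, 1, 8, 12, 10, 3, 11, 13, 9] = (1 7)(3 14 9 12 11)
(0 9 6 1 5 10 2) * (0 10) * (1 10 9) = (0 1 5)(2 9 6 10) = [1, 5, 9, 3, 4, 0, 10, 7, 8, 6, 2]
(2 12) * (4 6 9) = (2 12)(4 6 9) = [0, 1, 12, 3, 6, 5, 9, 7, 8, 4, 10, 11, 2]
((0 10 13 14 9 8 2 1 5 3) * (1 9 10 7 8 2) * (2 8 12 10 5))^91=((0 7 12 10 13 14 5 3)(1 2 9 8))^91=(0 10 5 7 13 3 12 14)(1 8 9 2)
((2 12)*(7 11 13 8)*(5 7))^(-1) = (2 12)(5 8 13 11 7)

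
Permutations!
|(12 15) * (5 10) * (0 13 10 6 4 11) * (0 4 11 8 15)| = 10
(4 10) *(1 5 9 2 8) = (1 5 9 2 8)(4 10) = [0, 5, 8, 3, 10, 9, 6, 7, 1, 2, 4]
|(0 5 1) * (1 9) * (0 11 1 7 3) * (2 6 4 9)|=|(0 5 2 6 4 9 7 3)(1 11)|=8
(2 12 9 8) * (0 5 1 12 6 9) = (0 5 1 12)(2 6 9 8) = [5, 12, 6, 3, 4, 1, 9, 7, 2, 8, 10, 11, 0]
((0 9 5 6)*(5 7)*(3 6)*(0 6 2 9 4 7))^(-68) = ((0 4 7 5 3 2 9))^(-68) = (0 7 3 9 4 5 2)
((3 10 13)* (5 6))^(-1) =(3 13 10)(5 6)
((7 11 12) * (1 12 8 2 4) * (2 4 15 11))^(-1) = ((1 12 7 2 15 11 8 4))^(-1) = (1 4 8 11 15 2 7 12)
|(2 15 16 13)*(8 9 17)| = 12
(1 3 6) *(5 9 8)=(1 3 6)(5 9 8)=[0, 3, 2, 6, 4, 9, 1, 7, 5, 8]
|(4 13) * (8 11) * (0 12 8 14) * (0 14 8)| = 2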